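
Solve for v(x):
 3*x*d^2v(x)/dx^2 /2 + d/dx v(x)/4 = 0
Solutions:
 v(x) = C1 + C2*x^(5/6)


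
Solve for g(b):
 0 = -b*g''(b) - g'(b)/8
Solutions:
 g(b) = C1 + C2*b^(7/8)


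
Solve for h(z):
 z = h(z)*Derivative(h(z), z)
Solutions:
 h(z) = -sqrt(C1 + z^2)
 h(z) = sqrt(C1 + z^2)


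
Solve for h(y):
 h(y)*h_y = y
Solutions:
 h(y) = -sqrt(C1 + y^2)
 h(y) = sqrt(C1 + y^2)


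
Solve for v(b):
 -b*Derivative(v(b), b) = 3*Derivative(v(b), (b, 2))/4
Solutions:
 v(b) = C1 + C2*erf(sqrt(6)*b/3)


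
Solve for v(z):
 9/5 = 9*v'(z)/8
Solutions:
 v(z) = C1 + 8*z/5


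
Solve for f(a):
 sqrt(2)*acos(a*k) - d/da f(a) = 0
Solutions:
 f(a) = C1 + sqrt(2)*Piecewise((a*acos(a*k) - sqrt(-a^2*k^2 + 1)/k, Ne(k, 0)), (pi*a/2, True))


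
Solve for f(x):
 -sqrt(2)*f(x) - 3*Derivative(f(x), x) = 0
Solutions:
 f(x) = C1*exp(-sqrt(2)*x/3)


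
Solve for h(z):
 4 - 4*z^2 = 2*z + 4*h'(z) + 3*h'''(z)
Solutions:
 h(z) = C1 + C2*sin(2*sqrt(3)*z/3) + C3*cos(2*sqrt(3)*z/3) - z^3/3 - z^2/4 + 5*z/2


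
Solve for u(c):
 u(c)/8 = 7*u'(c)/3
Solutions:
 u(c) = C1*exp(3*c/56)


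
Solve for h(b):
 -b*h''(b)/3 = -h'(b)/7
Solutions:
 h(b) = C1 + C2*b^(10/7)


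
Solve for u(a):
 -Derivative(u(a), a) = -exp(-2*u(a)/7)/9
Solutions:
 u(a) = 7*log(-sqrt(C1 + a)) - 7*log(21) + 7*log(14)/2
 u(a) = 7*log(C1 + a)/2 - 7*log(21) + 7*log(14)/2


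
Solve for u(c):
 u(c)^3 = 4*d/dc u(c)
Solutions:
 u(c) = -sqrt(2)*sqrt(-1/(C1 + c))
 u(c) = sqrt(2)*sqrt(-1/(C1 + c))


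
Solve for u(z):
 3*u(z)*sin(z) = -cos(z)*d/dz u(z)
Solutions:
 u(z) = C1*cos(z)^3


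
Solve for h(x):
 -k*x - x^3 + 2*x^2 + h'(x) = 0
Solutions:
 h(x) = C1 + k*x^2/2 + x^4/4 - 2*x^3/3


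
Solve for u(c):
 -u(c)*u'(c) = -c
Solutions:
 u(c) = -sqrt(C1 + c^2)
 u(c) = sqrt(C1 + c^2)


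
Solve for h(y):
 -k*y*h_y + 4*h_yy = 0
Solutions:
 h(y) = Piecewise((-sqrt(2)*sqrt(pi)*C1*erf(sqrt(2)*y*sqrt(-k)/4)/sqrt(-k) - C2, (k > 0) | (k < 0)), (-C1*y - C2, True))


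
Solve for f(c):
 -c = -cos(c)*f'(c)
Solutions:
 f(c) = C1 + Integral(c/cos(c), c)


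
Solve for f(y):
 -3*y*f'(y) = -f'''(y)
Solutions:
 f(y) = C1 + Integral(C2*airyai(3^(1/3)*y) + C3*airybi(3^(1/3)*y), y)


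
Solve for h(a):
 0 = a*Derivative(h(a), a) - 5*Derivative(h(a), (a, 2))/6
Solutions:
 h(a) = C1 + C2*erfi(sqrt(15)*a/5)


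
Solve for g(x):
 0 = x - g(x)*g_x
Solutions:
 g(x) = -sqrt(C1 + x^2)
 g(x) = sqrt(C1 + x^2)


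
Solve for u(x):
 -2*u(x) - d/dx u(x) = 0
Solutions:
 u(x) = C1*exp(-2*x)


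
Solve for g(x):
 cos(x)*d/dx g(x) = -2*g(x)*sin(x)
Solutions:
 g(x) = C1*cos(x)^2


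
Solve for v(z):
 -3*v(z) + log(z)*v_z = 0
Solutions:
 v(z) = C1*exp(3*li(z))


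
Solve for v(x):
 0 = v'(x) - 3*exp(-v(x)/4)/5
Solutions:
 v(x) = 4*log(C1 + 3*x/20)


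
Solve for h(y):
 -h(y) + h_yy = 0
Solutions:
 h(y) = C1*exp(-y) + C2*exp(y)


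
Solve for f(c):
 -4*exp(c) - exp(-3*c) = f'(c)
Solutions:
 f(c) = C1 - 4*exp(c) + exp(-3*c)/3


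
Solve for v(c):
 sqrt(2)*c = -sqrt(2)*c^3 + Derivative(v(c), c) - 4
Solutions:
 v(c) = C1 + sqrt(2)*c^4/4 + sqrt(2)*c^2/2 + 4*c


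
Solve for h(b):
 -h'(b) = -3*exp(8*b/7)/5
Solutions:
 h(b) = C1 + 21*exp(8*b/7)/40


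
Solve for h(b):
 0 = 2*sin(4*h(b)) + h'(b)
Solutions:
 h(b) = -acos((-C1 - exp(16*b))/(C1 - exp(16*b)))/4 + pi/2
 h(b) = acos((-C1 - exp(16*b))/(C1 - exp(16*b)))/4


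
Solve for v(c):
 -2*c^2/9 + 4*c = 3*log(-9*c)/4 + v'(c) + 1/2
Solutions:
 v(c) = C1 - 2*c^3/27 + 2*c^2 - 3*c*log(-c)/4 + c*(1 - 6*log(3))/4


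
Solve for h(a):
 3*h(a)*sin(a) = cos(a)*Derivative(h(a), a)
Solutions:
 h(a) = C1/cos(a)^3


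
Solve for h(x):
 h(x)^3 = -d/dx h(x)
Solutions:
 h(x) = -sqrt(2)*sqrt(-1/(C1 - x))/2
 h(x) = sqrt(2)*sqrt(-1/(C1 - x))/2


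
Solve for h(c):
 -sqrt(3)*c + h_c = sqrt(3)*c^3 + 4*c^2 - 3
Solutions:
 h(c) = C1 + sqrt(3)*c^4/4 + 4*c^3/3 + sqrt(3)*c^2/2 - 3*c


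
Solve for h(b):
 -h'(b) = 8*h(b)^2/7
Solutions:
 h(b) = 7/(C1 + 8*b)


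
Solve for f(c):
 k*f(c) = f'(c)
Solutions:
 f(c) = C1*exp(c*k)


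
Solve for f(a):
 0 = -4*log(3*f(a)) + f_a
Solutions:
 -Integral(1/(log(_y) + log(3)), (_y, f(a)))/4 = C1 - a


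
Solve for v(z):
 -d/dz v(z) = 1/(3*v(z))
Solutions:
 v(z) = -sqrt(C1 - 6*z)/3
 v(z) = sqrt(C1 - 6*z)/3


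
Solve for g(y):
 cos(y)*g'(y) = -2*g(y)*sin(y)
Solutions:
 g(y) = C1*cos(y)^2


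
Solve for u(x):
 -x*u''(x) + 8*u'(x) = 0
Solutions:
 u(x) = C1 + C2*x^9


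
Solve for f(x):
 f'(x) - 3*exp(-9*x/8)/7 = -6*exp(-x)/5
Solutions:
 f(x) = C1 + 6*exp(-x)/5 - 8*exp(-9*x/8)/21


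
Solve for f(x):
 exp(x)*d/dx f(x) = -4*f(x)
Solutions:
 f(x) = C1*exp(4*exp(-x))


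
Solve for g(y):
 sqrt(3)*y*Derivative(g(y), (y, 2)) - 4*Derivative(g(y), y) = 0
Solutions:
 g(y) = C1 + C2*y^(1 + 4*sqrt(3)/3)


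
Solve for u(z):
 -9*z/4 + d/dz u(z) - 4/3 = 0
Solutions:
 u(z) = C1 + 9*z^2/8 + 4*z/3


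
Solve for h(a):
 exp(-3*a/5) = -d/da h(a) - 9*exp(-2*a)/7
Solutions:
 h(a) = C1 + 9*exp(-2*a)/14 + 5*exp(-3*a/5)/3


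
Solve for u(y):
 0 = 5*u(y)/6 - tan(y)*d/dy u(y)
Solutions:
 u(y) = C1*sin(y)^(5/6)


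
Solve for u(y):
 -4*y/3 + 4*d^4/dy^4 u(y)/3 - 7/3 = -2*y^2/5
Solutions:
 u(y) = C1 + C2*y + C3*y^2 + C4*y^3 - y^6/1200 + y^5/120 + 7*y^4/96


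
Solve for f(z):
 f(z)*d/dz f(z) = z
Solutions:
 f(z) = -sqrt(C1 + z^2)
 f(z) = sqrt(C1 + z^2)


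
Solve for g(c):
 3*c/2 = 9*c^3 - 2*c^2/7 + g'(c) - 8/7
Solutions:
 g(c) = C1 - 9*c^4/4 + 2*c^3/21 + 3*c^2/4 + 8*c/7


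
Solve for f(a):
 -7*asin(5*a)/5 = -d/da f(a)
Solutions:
 f(a) = C1 + 7*a*asin(5*a)/5 + 7*sqrt(1 - 25*a^2)/25


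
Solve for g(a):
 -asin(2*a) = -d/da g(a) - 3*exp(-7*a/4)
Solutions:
 g(a) = C1 + a*asin(2*a) + sqrt(1 - 4*a^2)/2 + 12*exp(-7*a/4)/7


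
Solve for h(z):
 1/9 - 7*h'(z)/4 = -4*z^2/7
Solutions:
 h(z) = C1 + 16*z^3/147 + 4*z/63


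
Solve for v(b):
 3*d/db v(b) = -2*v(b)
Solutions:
 v(b) = C1*exp(-2*b/3)


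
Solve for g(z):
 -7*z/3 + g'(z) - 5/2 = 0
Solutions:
 g(z) = C1 + 7*z^2/6 + 5*z/2


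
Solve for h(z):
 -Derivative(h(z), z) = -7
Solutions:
 h(z) = C1 + 7*z


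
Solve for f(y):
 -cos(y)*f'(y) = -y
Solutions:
 f(y) = C1 + Integral(y/cos(y), y)


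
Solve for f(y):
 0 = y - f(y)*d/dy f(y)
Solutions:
 f(y) = -sqrt(C1 + y^2)
 f(y) = sqrt(C1 + y^2)


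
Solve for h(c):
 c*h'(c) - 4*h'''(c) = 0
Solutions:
 h(c) = C1 + Integral(C2*airyai(2^(1/3)*c/2) + C3*airybi(2^(1/3)*c/2), c)


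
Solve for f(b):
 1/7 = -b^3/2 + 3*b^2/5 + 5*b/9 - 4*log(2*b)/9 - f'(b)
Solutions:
 f(b) = C1 - b^4/8 + b^3/5 + 5*b^2/18 - 4*b*log(b)/9 - 4*b*log(2)/9 + 19*b/63


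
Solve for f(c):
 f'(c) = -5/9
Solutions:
 f(c) = C1 - 5*c/9


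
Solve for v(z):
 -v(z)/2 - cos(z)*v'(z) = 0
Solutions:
 v(z) = C1*(sin(z) - 1)^(1/4)/(sin(z) + 1)^(1/4)


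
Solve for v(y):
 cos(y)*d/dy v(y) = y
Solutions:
 v(y) = C1 + Integral(y/cos(y), y)


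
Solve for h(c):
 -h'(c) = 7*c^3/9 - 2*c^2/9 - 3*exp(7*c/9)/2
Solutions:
 h(c) = C1 - 7*c^4/36 + 2*c^3/27 + 27*exp(7*c/9)/14


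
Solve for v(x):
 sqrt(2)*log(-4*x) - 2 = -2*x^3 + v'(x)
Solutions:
 v(x) = C1 + x^4/2 + sqrt(2)*x*log(-x) + x*(-2 - sqrt(2) + 2*sqrt(2)*log(2))


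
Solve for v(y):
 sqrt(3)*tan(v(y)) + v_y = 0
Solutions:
 v(y) = pi - asin(C1*exp(-sqrt(3)*y))
 v(y) = asin(C1*exp(-sqrt(3)*y))


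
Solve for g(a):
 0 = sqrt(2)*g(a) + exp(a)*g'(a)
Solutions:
 g(a) = C1*exp(sqrt(2)*exp(-a))


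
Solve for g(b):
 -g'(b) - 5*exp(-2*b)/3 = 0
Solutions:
 g(b) = C1 + 5*exp(-2*b)/6


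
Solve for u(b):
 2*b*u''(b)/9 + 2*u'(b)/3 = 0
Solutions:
 u(b) = C1 + C2/b^2


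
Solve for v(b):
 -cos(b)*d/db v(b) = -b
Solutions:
 v(b) = C1 + Integral(b/cos(b), b)


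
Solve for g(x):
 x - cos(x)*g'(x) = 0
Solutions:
 g(x) = C1 + Integral(x/cos(x), x)


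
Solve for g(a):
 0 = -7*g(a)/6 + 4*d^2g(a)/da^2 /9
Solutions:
 g(a) = C1*exp(-sqrt(42)*a/4) + C2*exp(sqrt(42)*a/4)


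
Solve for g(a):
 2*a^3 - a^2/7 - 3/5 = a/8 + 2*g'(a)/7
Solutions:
 g(a) = C1 + 7*a^4/4 - a^3/6 - 7*a^2/32 - 21*a/10


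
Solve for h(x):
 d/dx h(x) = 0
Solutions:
 h(x) = C1


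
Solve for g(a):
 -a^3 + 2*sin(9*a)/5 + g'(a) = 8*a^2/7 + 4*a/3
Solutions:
 g(a) = C1 + a^4/4 + 8*a^3/21 + 2*a^2/3 + 2*cos(9*a)/45


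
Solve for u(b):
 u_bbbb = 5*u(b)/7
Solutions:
 u(b) = C1*exp(-5^(1/4)*7^(3/4)*b/7) + C2*exp(5^(1/4)*7^(3/4)*b/7) + C3*sin(5^(1/4)*7^(3/4)*b/7) + C4*cos(5^(1/4)*7^(3/4)*b/7)


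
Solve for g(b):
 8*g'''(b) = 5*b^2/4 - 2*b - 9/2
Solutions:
 g(b) = C1 + C2*b + C3*b^2 + b^5/384 - b^4/96 - 3*b^3/32


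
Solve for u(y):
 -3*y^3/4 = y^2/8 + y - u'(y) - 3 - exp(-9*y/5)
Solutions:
 u(y) = C1 + 3*y^4/16 + y^3/24 + y^2/2 - 3*y + 5*exp(-9*y/5)/9


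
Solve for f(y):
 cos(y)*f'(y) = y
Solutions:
 f(y) = C1 + Integral(y/cos(y), y)


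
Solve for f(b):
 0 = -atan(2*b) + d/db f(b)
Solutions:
 f(b) = C1 + b*atan(2*b) - log(4*b^2 + 1)/4


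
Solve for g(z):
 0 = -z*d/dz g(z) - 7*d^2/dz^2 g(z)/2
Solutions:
 g(z) = C1 + C2*erf(sqrt(7)*z/7)


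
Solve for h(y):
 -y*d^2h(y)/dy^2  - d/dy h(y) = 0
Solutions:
 h(y) = C1 + C2*log(y)


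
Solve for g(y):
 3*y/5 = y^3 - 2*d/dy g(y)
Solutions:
 g(y) = C1 + y^4/8 - 3*y^2/20


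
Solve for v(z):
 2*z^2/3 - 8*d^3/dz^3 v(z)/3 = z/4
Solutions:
 v(z) = C1 + C2*z + C3*z^2 + z^5/240 - z^4/256


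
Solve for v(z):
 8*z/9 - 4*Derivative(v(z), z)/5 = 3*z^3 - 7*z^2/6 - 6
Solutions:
 v(z) = C1 - 15*z^4/16 + 35*z^3/72 + 5*z^2/9 + 15*z/2


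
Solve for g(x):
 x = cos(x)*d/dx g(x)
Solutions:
 g(x) = C1 + Integral(x/cos(x), x)


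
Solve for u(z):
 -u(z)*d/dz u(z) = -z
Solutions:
 u(z) = -sqrt(C1 + z^2)
 u(z) = sqrt(C1 + z^2)


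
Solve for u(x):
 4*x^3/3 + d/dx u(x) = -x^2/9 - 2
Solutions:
 u(x) = C1 - x^4/3 - x^3/27 - 2*x


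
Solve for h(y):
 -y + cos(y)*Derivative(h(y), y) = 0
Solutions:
 h(y) = C1 + Integral(y/cos(y), y)


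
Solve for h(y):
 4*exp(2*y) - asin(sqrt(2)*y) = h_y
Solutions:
 h(y) = C1 - y*asin(sqrt(2)*y) - sqrt(2)*sqrt(1 - 2*y^2)/2 + 2*exp(2*y)


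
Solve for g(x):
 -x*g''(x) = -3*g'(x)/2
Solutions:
 g(x) = C1 + C2*x^(5/2)


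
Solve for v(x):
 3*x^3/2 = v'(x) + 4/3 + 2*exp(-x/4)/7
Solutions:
 v(x) = C1 + 3*x^4/8 - 4*x/3 + 8*exp(-x/4)/7


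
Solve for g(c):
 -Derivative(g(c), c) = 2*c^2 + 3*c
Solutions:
 g(c) = C1 - 2*c^3/3 - 3*c^2/2


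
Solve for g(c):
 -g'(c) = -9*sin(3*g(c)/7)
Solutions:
 -9*c + 7*log(cos(3*g(c)/7) - 1)/6 - 7*log(cos(3*g(c)/7) + 1)/6 = C1


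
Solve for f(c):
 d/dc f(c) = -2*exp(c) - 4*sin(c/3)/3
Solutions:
 f(c) = C1 - 2*exp(c) + 4*cos(c/3)


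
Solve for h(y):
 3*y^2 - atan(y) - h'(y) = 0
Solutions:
 h(y) = C1 + y^3 - y*atan(y) + log(y^2 + 1)/2


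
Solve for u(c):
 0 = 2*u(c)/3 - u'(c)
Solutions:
 u(c) = C1*exp(2*c/3)


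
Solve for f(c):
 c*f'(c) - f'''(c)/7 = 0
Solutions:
 f(c) = C1 + Integral(C2*airyai(7^(1/3)*c) + C3*airybi(7^(1/3)*c), c)


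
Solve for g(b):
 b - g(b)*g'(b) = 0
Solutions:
 g(b) = -sqrt(C1 + b^2)
 g(b) = sqrt(C1 + b^2)


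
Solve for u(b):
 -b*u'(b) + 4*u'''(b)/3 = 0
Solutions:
 u(b) = C1 + Integral(C2*airyai(6^(1/3)*b/2) + C3*airybi(6^(1/3)*b/2), b)


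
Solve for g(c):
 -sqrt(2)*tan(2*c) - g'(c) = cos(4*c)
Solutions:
 g(c) = C1 + sqrt(2)*log(cos(2*c))/2 - sin(4*c)/4


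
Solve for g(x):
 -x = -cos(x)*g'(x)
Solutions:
 g(x) = C1 + Integral(x/cos(x), x)


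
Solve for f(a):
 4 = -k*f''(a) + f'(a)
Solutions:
 f(a) = C1 + C2*exp(a/k) + 4*a


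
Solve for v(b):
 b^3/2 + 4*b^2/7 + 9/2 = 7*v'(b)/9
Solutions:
 v(b) = C1 + 9*b^4/56 + 12*b^3/49 + 81*b/14


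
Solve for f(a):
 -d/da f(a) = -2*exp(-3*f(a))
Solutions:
 f(a) = log(C1 + 6*a)/3
 f(a) = log((-3^(1/3) - 3^(5/6)*I)*(C1 + 2*a)^(1/3)/2)
 f(a) = log((-3^(1/3) + 3^(5/6)*I)*(C1 + 2*a)^(1/3)/2)


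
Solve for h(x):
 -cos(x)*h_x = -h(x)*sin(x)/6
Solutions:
 h(x) = C1/cos(x)^(1/6)


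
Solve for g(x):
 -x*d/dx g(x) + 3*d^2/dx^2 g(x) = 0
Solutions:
 g(x) = C1 + C2*erfi(sqrt(6)*x/6)


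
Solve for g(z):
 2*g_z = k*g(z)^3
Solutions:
 g(z) = -sqrt(-1/(C1 + k*z))
 g(z) = sqrt(-1/(C1 + k*z))


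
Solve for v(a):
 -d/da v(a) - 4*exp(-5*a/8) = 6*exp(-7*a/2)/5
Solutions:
 v(a) = C1 + 12*exp(-7*a/2)/35 + 32*exp(-5*a/8)/5


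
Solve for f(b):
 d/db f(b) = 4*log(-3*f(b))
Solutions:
 -Integral(1/(log(-_y) + log(3)), (_y, f(b)))/4 = C1 - b


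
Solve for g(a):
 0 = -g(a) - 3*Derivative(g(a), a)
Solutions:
 g(a) = C1*exp(-a/3)


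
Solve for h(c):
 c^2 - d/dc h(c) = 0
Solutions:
 h(c) = C1 + c^3/3


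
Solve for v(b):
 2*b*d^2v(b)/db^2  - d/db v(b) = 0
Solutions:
 v(b) = C1 + C2*b^(3/2)


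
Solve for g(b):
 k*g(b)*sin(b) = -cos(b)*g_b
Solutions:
 g(b) = C1*exp(k*log(cos(b)))


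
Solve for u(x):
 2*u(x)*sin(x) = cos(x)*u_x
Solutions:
 u(x) = C1/cos(x)^2


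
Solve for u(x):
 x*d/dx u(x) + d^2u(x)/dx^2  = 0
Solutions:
 u(x) = C1 + C2*erf(sqrt(2)*x/2)


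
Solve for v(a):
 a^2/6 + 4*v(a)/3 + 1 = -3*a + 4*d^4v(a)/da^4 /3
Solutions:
 v(a) = C1*exp(-a) + C2*exp(a) + C3*sin(a) + C4*cos(a) - a^2/8 - 9*a/4 - 3/4


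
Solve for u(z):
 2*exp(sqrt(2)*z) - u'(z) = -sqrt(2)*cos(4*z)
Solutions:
 u(z) = C1 + sqrt(2)*exp(sqrt(2)*z) + sqrt(2)*sin(4*z)/4


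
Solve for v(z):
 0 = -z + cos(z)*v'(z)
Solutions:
 v(z) = C1 + Integral(z/cos(z), z)


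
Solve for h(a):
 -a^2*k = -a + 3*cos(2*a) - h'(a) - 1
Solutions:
 h(a) = C1 + a^3*k/3 - a^2/2 - a + 3*sin(2*a)/2


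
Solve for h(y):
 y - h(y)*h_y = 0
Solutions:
 h(y) = -sqrt(C1 + y^2)
 h(y) = sqrt(C1 + y^2)


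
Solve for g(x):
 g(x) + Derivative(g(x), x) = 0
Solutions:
 g(x) = C1*exp(-x)


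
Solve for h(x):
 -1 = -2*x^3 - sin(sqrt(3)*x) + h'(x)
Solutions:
 h(x) = C1 + x^4/2 - x - sqrt(3)*cos(sqrt(3)*x)/3


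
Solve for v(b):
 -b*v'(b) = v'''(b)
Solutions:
 v(b) = C1 + Integral(C2*airyai(-b) + C3*airybi(-b), b)


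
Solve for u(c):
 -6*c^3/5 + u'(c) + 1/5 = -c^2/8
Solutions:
 u(c) = C1 + 3*c^4/10 - c^3/24 - c/5


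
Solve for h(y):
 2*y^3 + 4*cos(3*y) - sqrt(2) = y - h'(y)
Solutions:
 h(y) = C1 - y^4/2 + y^2/2 + sqrt(2)*y - 4*sin(3*y)/3


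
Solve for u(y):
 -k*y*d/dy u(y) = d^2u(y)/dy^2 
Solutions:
 u(y) = Piecewise((-sqrt(2)*sqrt(pi)*C1*erf(sqrt(2)*sqrt(k)*y/2)/(2*sqrt(k)) - C2, (k > 0) | (k < 0)), (-C1*y - C2, True))


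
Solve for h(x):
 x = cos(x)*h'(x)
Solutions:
 h(x) = C1 + Integral(x/cos(x), x)


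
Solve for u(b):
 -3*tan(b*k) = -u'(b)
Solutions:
 u(b) = C1 + 3*Piecewise((-log(cos(b*k))/k, Ne(k, 0)), (0, True))


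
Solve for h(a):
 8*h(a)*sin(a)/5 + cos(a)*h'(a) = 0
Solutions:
 h(a) = C1*cos(a)^(8/5)


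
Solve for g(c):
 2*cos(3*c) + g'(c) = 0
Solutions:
 g(c) = C1 - 2*sin(3*c)/3


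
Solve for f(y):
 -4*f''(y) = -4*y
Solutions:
 f(y) = C1 + C2*y + y^3/6


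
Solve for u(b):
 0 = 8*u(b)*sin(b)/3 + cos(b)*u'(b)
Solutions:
 u(b) = C1*cos(b)^(8/3)


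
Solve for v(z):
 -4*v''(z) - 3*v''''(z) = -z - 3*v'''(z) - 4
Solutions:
 v(z) = C1 + C2*z + z^3/24 + 19*z^2/32 + (C3*sin(sqrt(39)*z/6) + C4*cos(sqrt(39)*z/6))*exp(z/2)


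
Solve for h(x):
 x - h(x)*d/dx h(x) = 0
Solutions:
 h(x) = -sqrt(C1 + x^2)
 h(x) = sqrt(C1 + x^2)


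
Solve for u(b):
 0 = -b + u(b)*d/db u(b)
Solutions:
 u(b) = -sqrt(C1 + b^2)
 u(b) = sqrt(C1 + b^2)


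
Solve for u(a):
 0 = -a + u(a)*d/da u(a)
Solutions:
 u(a) = -sqrt(C1 + a^2)
 u(a) = sqrt(C1 + a^2)


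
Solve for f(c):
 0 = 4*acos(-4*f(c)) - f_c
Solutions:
 Integral(1/acos(-4*_y), (_y, f(c))) = C1 + 4*c


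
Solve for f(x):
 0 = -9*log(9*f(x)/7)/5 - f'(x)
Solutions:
 5*Integral(1/(log(_y) - log(7) + 2*log(3)), (_y, f(x)))/9 = C1 - x


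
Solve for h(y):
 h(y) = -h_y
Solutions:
 h(y) = C1*exp(-y)


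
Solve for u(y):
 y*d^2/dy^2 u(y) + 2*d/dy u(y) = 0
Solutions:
 u(y) = C1 + C2/y


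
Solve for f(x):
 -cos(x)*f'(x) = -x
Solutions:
 f(x) = C1 + Integral(x/cos(x), x)


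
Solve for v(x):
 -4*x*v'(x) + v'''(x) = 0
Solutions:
 v(x) = C1 + Integral(C2*airyai(2^(2/3)*x) + C3*airybi(2^(2/3)*x), x)


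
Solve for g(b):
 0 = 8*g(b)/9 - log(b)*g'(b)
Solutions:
 g(b) = C1*exp(8*li(b)/9)


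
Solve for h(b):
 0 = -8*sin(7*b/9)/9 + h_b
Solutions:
 h(b) = C1 - 8*cos(7*b/9)/7


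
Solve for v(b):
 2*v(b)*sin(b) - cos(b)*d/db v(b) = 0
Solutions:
 v(b) = C1/cos(b)^2


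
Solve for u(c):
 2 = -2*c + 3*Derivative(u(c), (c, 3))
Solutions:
 u(c) = C1 + C2*c + C3*c^2 + c^4/36 + c^3/9


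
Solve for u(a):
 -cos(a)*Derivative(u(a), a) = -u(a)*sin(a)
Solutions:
 u(a) = C1/cos(a)


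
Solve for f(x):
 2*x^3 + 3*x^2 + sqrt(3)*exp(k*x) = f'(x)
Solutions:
 f(x) = C1 + x^4/2 + x^3 + sqrt(3)*exp(k*x)/k


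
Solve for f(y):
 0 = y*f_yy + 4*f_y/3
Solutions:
 f(y) = C1 + C2/y^(1/3)


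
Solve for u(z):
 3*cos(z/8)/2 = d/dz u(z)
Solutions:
 u(z) = C1 + 12*sin(z/8)


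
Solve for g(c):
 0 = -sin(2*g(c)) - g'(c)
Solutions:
 g(c) = pi - acos((-C1 - exp(4*c))/(C1 - exp(4*c)))/2
 g(c) = acos((-C1 - exp(4*c))/(C1 - exp(4*c)))/2


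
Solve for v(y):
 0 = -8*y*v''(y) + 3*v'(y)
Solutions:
 v(y) = C1 + C2*y^(11/8)


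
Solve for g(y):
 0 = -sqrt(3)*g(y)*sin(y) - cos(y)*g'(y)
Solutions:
 g(y) = C1*cos(y)^(sqrt(3))


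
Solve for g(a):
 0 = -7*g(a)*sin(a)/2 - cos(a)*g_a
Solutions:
 g(a) = C1*cos(a)^(7/2)


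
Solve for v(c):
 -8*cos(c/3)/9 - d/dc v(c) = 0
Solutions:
 v(c) = C1 - 8*sin(c/3)/3


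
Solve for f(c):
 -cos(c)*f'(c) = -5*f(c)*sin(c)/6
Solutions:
 f(c) = C1/cos(c)^(5/6)


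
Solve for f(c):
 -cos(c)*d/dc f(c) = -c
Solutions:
 f(c) = C1 + Integral(c/cos(c), c)


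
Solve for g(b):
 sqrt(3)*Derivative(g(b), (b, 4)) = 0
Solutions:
 g(b) = C1 + C2*b + C3*b^2 + C4*b^3


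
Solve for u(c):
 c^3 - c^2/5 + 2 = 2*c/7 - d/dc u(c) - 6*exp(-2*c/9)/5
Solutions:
 u(c) = C1 - c^4/4 + c^3/15 + c^2/7 - 2*c + 27*exp(-2*c/9)/5


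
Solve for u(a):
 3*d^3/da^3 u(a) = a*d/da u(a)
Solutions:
 u(a) = C1 + Integral(C2*airyai(3^(2/3)*a/3) + C3*airybi(3^(2/3)*a/3), a)


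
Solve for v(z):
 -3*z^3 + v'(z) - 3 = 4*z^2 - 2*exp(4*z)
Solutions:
 v(z) = C1 + 3*z^4/4 + 4*z^3/3 + 3*z - exp(4*z)/2


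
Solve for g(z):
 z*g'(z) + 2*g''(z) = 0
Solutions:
 g(z) = C1 + C2*erf(z/2)


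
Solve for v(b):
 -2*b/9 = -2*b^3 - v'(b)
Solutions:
 v(b) = C1 - b^4/2 + b^2/9


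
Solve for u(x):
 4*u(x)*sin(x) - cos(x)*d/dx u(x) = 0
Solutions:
 u(x) = C1/cos(x)^4


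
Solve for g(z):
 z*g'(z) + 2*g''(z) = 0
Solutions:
 g(z) = C1 + C2*erf(z/2)


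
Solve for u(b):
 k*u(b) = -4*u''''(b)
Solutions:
 u(b) = C1*exp(-sqrt(2)*b*(-k)^(1/4)/2) + C2*exp(sqrt(2)*b*(-k)^(1/4)/2) + C3*exp(-sqrt(2)*I*b*(-k)^(1/4)/2) + C4*exp(sqrt(2)*I*b*(-k)^(1/4)/2)


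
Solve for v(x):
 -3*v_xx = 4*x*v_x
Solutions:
 v(x) = C1 + C2*erf(sqrt(6)*x/3)


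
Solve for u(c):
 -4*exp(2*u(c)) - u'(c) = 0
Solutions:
 u(c) = log(-sqrt(-1/(C1 - 4*c))) - log(2)/2
 u(c) = log(-1/(C1 - 4*c))/2 - log(2)/2


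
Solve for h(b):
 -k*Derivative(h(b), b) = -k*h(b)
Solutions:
 h(b) = C1*exp(b)


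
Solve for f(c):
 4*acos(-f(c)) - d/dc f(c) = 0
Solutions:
 Integral(1/acos(-_y), (_y, f(c))) = C1 + 4*c


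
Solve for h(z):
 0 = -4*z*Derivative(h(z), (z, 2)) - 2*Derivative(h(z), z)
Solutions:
 h(z) = C1 + C2*sqrt(z)


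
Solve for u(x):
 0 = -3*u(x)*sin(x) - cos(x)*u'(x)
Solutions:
 u(x) = C1*cos(x)^3


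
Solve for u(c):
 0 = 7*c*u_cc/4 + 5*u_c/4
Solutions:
 u(c) = C1 + C2*c^(2/7)


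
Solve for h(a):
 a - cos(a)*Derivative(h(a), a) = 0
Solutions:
 h(a) = C1 + Integral(a/cos(a), a)


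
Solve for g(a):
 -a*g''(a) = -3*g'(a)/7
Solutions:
 g(a) = C1 + C2*a^(10/7)


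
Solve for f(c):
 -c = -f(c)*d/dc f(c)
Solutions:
 f(c) = -sqrt(C1 + c^2)
 f(c) = sqrt(C1 + c^2)


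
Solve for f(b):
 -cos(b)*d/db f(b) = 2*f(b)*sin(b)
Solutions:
 f(b) = C1*cos(b)^2


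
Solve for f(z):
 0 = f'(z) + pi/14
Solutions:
 f(z) = C1 - pi*z/14


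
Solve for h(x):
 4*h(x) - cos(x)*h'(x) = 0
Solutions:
 h(x) = C1*(sin(x)^2 + 2*sin(x) + 1)/(sin(x)^2 - 2*sin(x) + 1)


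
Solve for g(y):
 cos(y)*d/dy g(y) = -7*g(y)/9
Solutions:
 g(y) = C1*(sin(y) - 1)^(7/18)/(sin(y) + 1)^(7/18)


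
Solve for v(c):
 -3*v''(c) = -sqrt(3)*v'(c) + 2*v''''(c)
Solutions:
 v(c) = C1 + C2*exp(2^(1/3)*3^(1/6)*c*(-3^(2/3)*(3 + sqrt(15))^(1/3) + 3*2^(1/3)/(3 + sqrt(15))^(1/3))/12)*sin(6^(1/3)*c*(6^(1/3)/(3 + sqrt(15))^(1/3) + (3 + sqrt(15))^(1/3))/4) + C3*exp(2^(1/3)*3^(1/6)*c*(-3^(2/3)*(3 + sqrt(15))^(1/3) + 3*2^(1/3)/(3 + sqrt(15))^(1/3))/12)*cos(6^(1/3)*c*(6^(1/3)/(3 + sqrt(15))^(1/3) + (3 + sqrt(15))^(1/3))/4) + C4*exp(-2^(1/3)*3^(1/6)*c*(-3^(2/3)*(3 + sqrt(15))^(1/3) + 3*2^(1/3)/(3 + sqrt(15))^(1/3))/6)


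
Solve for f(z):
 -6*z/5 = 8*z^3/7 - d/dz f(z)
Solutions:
 f(z) = C1 + 2*z^4/7 + 3*z^2/5


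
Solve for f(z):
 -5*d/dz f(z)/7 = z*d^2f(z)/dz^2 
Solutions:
 f(z) = C1 + C2*z^(2/7)


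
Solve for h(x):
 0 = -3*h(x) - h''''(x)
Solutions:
 h(x) = (C1*sin(sqrt(2)*3^(1/4)*x/2) + C2*cos(sqrt(2)*3^(1/4)*x/2))*exp(-sqrt(2)*3^(1/4)*x/2) + (C3*sin(sqrt(2)*3^(1/4)*x/2) + C4*cos(sqrt(2)*3^(1/4)*x/2))*exp(sqrt(2)*3^(1/4)*x/2)


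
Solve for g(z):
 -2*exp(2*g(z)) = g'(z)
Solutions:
 g(z) = log(-sqrt(-1/(C1 - 2*z))) - log(2)/2
 g(z) = log(-1/(C1 - 2*z))/2 - log(2)/2


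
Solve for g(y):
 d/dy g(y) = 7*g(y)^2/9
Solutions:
 g(y) = -9/(C1 + 7*y)


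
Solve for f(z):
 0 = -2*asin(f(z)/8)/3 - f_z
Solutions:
 Integral(1/asin(_y/8), (_y, f(z))) = C1 - 2*z/3


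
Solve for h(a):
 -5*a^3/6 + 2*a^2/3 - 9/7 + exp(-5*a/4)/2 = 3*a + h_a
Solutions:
 h(a) = C1 - 5*a^4/24 + 2*a^3/9 - 3*a^2/2 - 9*a/7 - 2*exp(-5*a/4)/5


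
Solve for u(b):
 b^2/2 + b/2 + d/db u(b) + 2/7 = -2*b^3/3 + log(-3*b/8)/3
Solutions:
 u(b) = C1 - b^4/6 - b^3/6 - b^2/4 + b*log(-b)/3 + b*(-log(2) - 13/21 + log(3)/3)


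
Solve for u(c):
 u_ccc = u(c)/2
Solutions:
 u(c) = C3*exp(2^(2/3)*c/2) + (C1*sin(2^(2/3)*sqrt(3)*c/4) + C2*cos(2^(2/3)*sqrt(3)*c/4))*exp(-2^(2/3)*c/4)


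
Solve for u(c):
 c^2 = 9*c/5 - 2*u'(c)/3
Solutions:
 u(c) = C1 - c^3/2 + 27*c^2/20


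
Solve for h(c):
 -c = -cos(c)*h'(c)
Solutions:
 h(c) = C1 + Integral(c/cos(c), c)


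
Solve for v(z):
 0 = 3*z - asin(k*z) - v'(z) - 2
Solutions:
 v(z) = C1 + 3*z^2/2 - 2*z - Piecewise((z*asin(k*z) + sqrt(-k^2*z^2 + 1)/k, Ne(k, 0)), (0, True))


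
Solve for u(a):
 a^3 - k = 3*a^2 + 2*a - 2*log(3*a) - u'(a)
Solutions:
 u(a) = C1 - a^4/4 + a^3 + a^2 + a*k - 2*a*log(a) - a*log(9) + 2*a


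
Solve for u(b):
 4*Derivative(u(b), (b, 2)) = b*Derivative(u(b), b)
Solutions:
 u(b) = C1 + C2*erfi(sqrt(2)*b/4)


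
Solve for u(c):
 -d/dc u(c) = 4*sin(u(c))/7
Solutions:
 4*c/7 + log(cos(u(c)) - 1)/2 - log(cos(u(c)) + 1)/2 = C1


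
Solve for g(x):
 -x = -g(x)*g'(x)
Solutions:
 g(x) = -sqrt(C1 + x^2)
 g(x) = sqrt(C1 + x^2)


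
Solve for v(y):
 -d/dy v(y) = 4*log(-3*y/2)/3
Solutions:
 v(y) = C1 - 4*y*log(-y)/3 + 4*y*(-log(3) + log(2) + 1)/3


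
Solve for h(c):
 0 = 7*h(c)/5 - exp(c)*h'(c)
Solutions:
 h(c) = C1*exp(-7*exp(-c)/5)


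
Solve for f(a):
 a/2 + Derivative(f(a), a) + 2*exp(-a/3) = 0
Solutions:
 f(a) = C1 - a^2/4 + 6*exp(-a/3)


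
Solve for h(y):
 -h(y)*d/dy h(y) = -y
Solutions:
 h(y) = -sqrt(C1 + y^2)
 h(y) = sqrt(C1 + y^2)


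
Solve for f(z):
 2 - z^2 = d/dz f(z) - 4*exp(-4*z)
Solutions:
 f(z) = C1 - z^3/3 + 2*z - exp(-4*z)


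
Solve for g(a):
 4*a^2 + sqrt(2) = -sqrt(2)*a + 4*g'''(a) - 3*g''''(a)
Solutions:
 g(a) = C1 + C2*a + C3*a^2 + C4*exp(4*a/3) + a^5/60 + a^4*(sqrt(2) + 6)/96 + a^3*(7*sqrt(2) + 18)/96


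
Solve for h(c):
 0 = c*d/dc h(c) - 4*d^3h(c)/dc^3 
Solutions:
 h(c) = C1 + Integral(C2*airyai(2^(1/3)*c/2) + C3*airybi(2^(1/3)*c/2), c)


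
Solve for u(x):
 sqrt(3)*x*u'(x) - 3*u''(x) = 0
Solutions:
 u(x) = C1 + C2*erfi(sqrt(2)*3^(3/4)*x/6)


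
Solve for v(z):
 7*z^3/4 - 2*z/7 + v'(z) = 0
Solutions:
 v(z) = C1 - 7*z^4/16 + z^2/7


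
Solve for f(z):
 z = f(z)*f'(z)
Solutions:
 f(z) = -sqrt(C1 + z^2)
 f(z) = sqrt(C1 + z^2)


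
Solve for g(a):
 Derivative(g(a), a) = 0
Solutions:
 g(a) = C1


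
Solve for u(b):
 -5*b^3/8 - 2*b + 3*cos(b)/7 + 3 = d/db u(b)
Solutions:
 u(b) = C1 - 5*b^4/32 - b^2 + 3*b + 3*sin(b)/7


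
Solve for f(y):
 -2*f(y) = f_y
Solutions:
 f(y) = C1*exp(-2*y)


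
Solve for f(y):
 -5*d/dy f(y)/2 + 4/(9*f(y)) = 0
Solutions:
 f(y) = -sqrt(C1 + 80*y)/15
 f(y) = sqrt(C1 + 80*y)/15


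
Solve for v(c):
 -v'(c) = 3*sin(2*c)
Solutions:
 v(c) = C1 + 3*cos(2*c)/2


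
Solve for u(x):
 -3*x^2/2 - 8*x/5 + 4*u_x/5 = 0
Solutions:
 u(x) = C1 + 5*x^3/8 + x^2


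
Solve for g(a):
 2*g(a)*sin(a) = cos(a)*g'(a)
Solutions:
 g(a) = C1/cos(a)^2


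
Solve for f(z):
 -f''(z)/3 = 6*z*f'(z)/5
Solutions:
 f(z) = C1 + C2*erf(3*sqrt(5)*z/5)


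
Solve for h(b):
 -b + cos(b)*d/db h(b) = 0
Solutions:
 h(b) = C1 + Integral(b/cos(b), b)


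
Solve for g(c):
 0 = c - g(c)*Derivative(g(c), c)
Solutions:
 g(c) = -sqrt(C1 + c^2)
 g(c) = sqrt(C1 + c^2)


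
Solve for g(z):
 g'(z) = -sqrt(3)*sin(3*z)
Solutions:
 g(z) = C1 + sqrt(3)*cos(3*z)/3


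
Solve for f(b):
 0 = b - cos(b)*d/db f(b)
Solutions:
 f(b) = C1 + Integral(b/cos(b), b)


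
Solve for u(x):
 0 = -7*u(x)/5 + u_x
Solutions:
 u(x) = C1*exp(7*x/5)


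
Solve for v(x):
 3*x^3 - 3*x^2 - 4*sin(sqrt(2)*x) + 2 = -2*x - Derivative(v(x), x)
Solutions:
 v(x) = C1 - 3*x^4/4 + x^3 - x^2 - 2*x - 2*sqrt(2)*cos(sqrt(2)*x)


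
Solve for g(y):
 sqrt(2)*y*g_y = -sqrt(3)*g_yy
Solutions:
 g(y) = C1 + C2*erf(6^(3/4)*y/6)


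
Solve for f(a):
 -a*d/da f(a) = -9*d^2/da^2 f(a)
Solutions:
 f(a) = C1 + C2*erfi(sqrt(2)*a/6)


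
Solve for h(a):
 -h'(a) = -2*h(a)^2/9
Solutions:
 h(a) = -9/(C1 + 2*a)


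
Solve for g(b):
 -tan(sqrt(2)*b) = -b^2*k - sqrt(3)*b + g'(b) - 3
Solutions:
 g(b) = C1 + b^3*k/3 + sqrt(3)*b^2/2 + 3*b + sqrt(2)*log(cos(sqrt(2)*b))/2


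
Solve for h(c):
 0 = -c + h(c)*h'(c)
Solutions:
 h(c) = -sqrt(C1 + c^2)
 h(c) = sqrt(C1 + c^2)


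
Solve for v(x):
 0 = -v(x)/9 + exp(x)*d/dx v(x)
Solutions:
 v(x) = C1*exp(-exp(-x)/9)


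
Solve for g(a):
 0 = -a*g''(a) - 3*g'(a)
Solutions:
 g(a) = C1 + C2/a^2


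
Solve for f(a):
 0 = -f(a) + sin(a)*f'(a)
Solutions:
 f(a) = C1*sqrt(cos(a) - 1)/sqrt(cos(a) + 1)


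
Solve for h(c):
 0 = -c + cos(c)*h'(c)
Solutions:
 h(c) = C1 + Integral(c/cos(c), c)


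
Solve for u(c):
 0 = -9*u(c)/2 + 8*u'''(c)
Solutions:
 u(c) = C3*exp(6^(2/3)*c/4) + (C1*sin(3*2^(2/3)*3^(1/6)*c/8) + C2*cos(3*2^(2/3)*3^(1/6)*c/8))*exp(-6^(2/3)*c/8)


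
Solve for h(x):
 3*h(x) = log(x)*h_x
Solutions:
 h(x) = C1*exp(3*li(x))


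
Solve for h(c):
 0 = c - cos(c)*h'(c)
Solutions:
 h(c) = C1 + Integral(c/cos(c), c)


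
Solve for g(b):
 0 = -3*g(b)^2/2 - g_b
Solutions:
 g(b) = 2/(C1 + 3*b)


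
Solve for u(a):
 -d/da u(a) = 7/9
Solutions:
 u(a) = C1 - 7*a/9


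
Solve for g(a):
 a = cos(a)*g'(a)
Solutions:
 g(a) = C1 + Integral(a/cos(a), a)


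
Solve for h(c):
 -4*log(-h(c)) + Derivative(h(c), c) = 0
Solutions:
 -li(-h(c)) = C1 + 4*c


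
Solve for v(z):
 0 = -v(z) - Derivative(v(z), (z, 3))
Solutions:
 v(z) = C3*exp(-z) + (C1*sin(sqrt(3)*z/2) + C2*cos(sqrt(3)*z/2))*exp(z/2)


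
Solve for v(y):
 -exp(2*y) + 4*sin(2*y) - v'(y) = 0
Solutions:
 v(y) = C1 - exp(2*y)/2 - 2*cos(2*y)


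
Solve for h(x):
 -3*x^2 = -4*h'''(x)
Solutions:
 h(x) = C1 + C2*x + C3*x^2 + x^5/80


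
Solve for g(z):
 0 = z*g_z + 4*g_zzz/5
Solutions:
 g(z) = C1 + Integral(C2*airyai(-10^(1/3)*z/2) + C3*airybi(-10^(1/3)*z/2), z)


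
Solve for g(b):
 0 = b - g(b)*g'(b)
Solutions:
 g(b) = -sqrt(C1 + b^2)
 g(b) = sqrt(C1 + b^2)


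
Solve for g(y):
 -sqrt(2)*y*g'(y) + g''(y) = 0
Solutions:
 g(y) = C1 + C2*erfi(2^(3/4)*y/2)


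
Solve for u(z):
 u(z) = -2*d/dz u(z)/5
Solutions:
 u(z) = C1*exp(-5*z/2)


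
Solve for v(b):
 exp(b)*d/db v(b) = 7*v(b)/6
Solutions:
 v(b) = C1*exp(-7*exp(-b)/6)


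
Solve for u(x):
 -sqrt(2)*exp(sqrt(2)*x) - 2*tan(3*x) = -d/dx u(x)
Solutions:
 u(x) = C1 + exp(sqrt(2)*x) - 2*log(cos(3*x))/3


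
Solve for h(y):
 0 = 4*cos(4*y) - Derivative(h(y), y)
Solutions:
 h(y) = C1 + sin(4*y)


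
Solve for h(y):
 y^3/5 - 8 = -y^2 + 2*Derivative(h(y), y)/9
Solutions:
 h(y) = C1 + 9*y^4/40 + 3*y^3/2 - 36*y


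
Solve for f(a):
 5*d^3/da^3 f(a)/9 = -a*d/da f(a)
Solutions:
 f(a) = C1 + Integral(C2*airyai(-15^(2/3)*a/5) + C3*airybi(-15^(2/3)*a/5), a)


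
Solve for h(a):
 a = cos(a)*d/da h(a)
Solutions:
 h(a) = C1 + Integral(a/cos(a), a)


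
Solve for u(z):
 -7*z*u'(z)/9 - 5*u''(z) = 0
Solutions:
 u(z) = C1 + C2*erf(sqrt(70)*z/30)


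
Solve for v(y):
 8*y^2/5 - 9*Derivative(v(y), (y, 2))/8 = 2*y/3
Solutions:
 v(y) = C1 + C2*y + 16*y^4/135 - 8*y^3/81


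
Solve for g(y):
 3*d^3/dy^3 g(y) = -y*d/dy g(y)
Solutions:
 g(y) = C1 + Integral(C2*airyai(-3^(2/3)*y/3) + C3*airybi(-3^(2/3)*y/3), y)


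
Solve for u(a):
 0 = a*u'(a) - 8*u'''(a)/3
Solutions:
 u(a) = C1 + Integral(C2*airyai(3^(1/3)*a/2) + C3*airybi(3^(1/3)*a/2), a)


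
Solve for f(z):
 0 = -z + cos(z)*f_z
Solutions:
 f(z) = C1 + Integral(z/cos(z), z)


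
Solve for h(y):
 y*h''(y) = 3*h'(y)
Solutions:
 h(y) = C1 + C2*y^4


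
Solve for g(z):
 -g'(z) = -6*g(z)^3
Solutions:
 g(z) = -sqrt(2)*sqrt(-1/(C1 + 6*z))/2
 g(z) = sqrt(2)*sqrt(-1/(C1 + 6*z))/2


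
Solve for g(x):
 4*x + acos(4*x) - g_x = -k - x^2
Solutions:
 g(x) = C1 + k*x + x^3/3 + 2*x^2 + x*acos(4*x) - sqrt(1 - 16*x^2)/4


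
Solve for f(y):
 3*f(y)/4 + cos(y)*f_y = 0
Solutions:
 f(y) = C1*(sin(y) - 1)^(3/8)/(sin(y) + 1)^(3/8)


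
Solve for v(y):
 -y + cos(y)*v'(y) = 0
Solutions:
 v(y) = C1 + Integral(y/cos(y), y)


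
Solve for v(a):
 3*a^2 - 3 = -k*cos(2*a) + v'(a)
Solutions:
 v(a) = C1 + a^3 - 3*a + k*sin(2*a)/2


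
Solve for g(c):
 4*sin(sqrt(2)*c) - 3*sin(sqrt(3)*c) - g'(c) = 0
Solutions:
 g(c) = C1 - 2*sqrt(2)*cos(sqrt(2)*c) + sqrt(3)*cos(sqrt(3)*c)


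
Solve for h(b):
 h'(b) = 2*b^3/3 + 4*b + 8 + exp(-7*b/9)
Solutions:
 h(b) = C1 + b^4/6 + 2*b^2 + 8*b - 9*exp(-7*b/9)/7


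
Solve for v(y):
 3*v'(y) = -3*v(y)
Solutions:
 v(y) = C1*exp(-y)


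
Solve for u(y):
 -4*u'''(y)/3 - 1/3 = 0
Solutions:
 u(y) = C1 + C2*y + C3*y^2 - y^3/24


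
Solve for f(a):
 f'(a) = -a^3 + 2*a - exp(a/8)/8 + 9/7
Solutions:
 f(a) = C1 - a^4/4 + a^2 + 9*a/7 - exp(a)^(1/8)


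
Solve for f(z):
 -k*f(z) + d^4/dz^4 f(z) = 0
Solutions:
 f(z) = C1*exp(-k^(1/4)*z) + C2*exp(k^(1/4)*z) + C3*exp(-I*k^(1/4)*z) + C4*exp(I*k^(1/4)*z)


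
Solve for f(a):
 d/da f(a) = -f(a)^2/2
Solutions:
 f(a) = 2/(C1 + a)


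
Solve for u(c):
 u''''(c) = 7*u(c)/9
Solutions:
 u(c) = C1*exp(-sqrt(3)*7^(1/4)*c/3) + C2*exp(sqrt(3)*7^(1/4)*c/3) + C3*sin(sqrt(3)*7^(1/4)*c/3) + C4*cos(sqrt(3)*7^(1/4)*c/3)


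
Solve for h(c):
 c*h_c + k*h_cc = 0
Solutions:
 h(c) = C1 + C2*sqrt(k)*erf(sqrt(2)*c*sqrt(1/k)/2)


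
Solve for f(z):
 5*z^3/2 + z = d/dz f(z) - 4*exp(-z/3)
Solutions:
 f(z) = C1 + 5*z^4/8 + z^2/2 - 12*exp(-z/3)


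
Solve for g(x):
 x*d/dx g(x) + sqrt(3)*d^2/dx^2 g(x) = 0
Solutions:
 g(x) = C1 + C2*erf(sqrt(2)*3^(3/4)*x/6)


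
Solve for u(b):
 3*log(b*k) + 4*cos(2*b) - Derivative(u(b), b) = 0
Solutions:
 u(b) = C1 + 3*b*log(b*k) - 3*b + 2*sin(2*b)


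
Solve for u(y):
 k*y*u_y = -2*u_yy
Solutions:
 u(y) = Piecewise((-sqrt(pi)*C1*erf(sqrt(k)*y/2)/sqrt(k) - C2, (k > 0) | (k < 0)), (-C1*y - C2, True))


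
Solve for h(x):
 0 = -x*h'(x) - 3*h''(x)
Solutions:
 h(x) = C1 + C2*erf(sqrt(6)*x/6)


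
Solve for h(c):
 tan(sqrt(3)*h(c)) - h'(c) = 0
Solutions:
 h(c) = sqrt(3)*(pi - asin(C1*exp(sqrt(3)*c)))/3
 h(c) = sqrt(3)*asin(C1*exp(sqrt(3)*c))/3


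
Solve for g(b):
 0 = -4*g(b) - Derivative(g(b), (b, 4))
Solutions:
 g(b) = (C1*sin(b) + C2*cos(b))*exp(-b) + (C3*sin(b) + C4*cos(b))*exp(b)


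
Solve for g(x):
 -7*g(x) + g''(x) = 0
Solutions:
 g(x) = C1*exp(-sqrt(7)*x) + C2*exp(sqrt(7)*x)


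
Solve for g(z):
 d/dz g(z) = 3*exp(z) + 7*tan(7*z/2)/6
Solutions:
 g(z) = C1 + 3*exp(z) - log(cos(7*z/2))/3


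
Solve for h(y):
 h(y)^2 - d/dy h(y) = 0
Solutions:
 h(y) = -1/(C1 + y)


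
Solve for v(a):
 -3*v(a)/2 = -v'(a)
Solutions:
 v(a) = C1*exp(3*a/2)


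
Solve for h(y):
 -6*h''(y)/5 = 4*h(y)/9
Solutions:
 h(y) = C1*sin(sqrt(30)*y/9) + C2*cos(sqrt(30)*y/9)


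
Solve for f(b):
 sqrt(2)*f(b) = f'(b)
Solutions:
 f(b) = C1*exp(sqrt(2)*b)


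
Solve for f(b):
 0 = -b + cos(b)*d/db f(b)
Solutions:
 f(b) = C1 + Integral(b/cos(b), b)


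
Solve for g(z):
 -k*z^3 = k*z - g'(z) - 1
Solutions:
 g(z) = C1 + k*z^4/4 + k*z^2/2 - z


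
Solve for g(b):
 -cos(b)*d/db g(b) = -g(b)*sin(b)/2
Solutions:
 g(b) = C1/sqrt(cos(b))


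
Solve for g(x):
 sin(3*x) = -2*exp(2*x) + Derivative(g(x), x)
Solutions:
 g(x) = C1 + exp(2*x) - cos(3*x)/3


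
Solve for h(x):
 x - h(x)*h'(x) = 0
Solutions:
 h(x) = -sqrt(C1 + x^2)
 h(x) = sqrt(C1 + x^2)


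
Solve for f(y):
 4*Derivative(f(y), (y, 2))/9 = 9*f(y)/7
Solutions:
 f(y) = C1*exp(-9*sqrt(7)*y/14) + C2*exp(9*sqrt(7)*y/14)


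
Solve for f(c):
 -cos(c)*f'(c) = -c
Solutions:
 f(c) = C1 + Integral(c/cos(c), c)


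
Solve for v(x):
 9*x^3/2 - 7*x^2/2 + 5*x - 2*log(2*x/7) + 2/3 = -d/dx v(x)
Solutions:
 v(x) = C1 - 9*x^4/8 + 7*x^3/6 - 5*x^2/2 + 2*x*log(x) - 2*x*log(7) - 8*x/3 + 2*x*log(2)


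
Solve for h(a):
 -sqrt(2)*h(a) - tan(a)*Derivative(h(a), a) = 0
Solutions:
 h(a) = C1/sin(a)^(sqrt(2))


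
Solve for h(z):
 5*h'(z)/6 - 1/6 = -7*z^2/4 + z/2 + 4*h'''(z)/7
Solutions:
 h(z) = C1 + C2*exp(-sqrt(210)*z/12) + C3*exp(sqrt(210)*z/12) - 7*z^3/10 + 3*z^2/10 - 67*z/25


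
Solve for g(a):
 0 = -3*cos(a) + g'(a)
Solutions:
 g(a) = C1 + 3*sin(a)


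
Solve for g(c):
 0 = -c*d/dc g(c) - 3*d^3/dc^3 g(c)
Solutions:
 g(c) = C1 + Integral(C2*airyai(-3^(2/3)*c/3) + C3*airybi(-3^(2/3)*c/3), c)


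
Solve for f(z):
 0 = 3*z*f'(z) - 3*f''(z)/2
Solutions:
 f(z) = C1 + C2*erfi(z)


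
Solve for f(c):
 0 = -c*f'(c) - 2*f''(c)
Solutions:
 f(c) = C1 + C2*erf(c/2)


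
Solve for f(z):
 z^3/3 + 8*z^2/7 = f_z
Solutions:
 f(z) = C1 + z^4/12 + 8*z^3/21


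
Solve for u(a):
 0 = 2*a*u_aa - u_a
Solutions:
 u(a) = C1 + C2*a^(3/2)


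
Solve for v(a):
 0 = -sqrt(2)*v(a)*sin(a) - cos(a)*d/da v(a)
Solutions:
 v(a) = C1*cos(a)^(sqrt(2))


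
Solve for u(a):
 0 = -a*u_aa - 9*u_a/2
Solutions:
 u(a) = C1 + C2/a^(7/2)


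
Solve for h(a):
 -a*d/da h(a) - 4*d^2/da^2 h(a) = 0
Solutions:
 h(a) = C1 + C2*erf(sqrt(2)*a/4)


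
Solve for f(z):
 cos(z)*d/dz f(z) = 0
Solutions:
 f(z) = C1


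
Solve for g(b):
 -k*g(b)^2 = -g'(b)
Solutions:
 g(b) = -1/(C1 + b*k)


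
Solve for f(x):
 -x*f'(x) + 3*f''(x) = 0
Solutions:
 f(x) = C1 + C2*erfi(sqrt(6)*x/6)


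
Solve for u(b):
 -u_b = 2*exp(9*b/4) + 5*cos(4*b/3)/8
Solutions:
 u(b) = C1 - 8*exp(9*b/4)/9 - 15*sin(4*b/3)/32


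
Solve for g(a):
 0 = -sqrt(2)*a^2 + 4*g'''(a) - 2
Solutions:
 g(a) = C1 + C2*a + C3*a^2 + sqrt(2)*a^5/240 + a^3/12


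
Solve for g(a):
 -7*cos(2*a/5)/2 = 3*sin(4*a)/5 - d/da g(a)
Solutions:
 g(a) = C1 + 35*sin(2*a/5)/4 - 3*cos(4*a)/20


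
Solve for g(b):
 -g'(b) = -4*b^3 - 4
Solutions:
 g(b) = C1 + b^4 + 4*b


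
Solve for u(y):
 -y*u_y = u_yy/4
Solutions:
 u(y) = C1 + C2*erf(sqrt(2)*y)


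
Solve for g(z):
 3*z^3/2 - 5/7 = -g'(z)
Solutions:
 g(z) = C1 - 3*z^4/8 + 5*z/7


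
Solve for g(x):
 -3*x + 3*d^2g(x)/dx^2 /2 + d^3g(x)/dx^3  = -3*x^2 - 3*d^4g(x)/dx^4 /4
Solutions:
 g(x) = C1 + C2*x - x^4/6 + 7*x^3/9 - 5*x^2/9 + (C3*sin(sqrt(14)*x/3) + C4*cos(sqrt(14)*x/3))*exp(-2*x/3)


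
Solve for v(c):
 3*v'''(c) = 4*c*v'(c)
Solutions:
 v(c) = C1 + Integral(C2*airyai(6^(2/3)*c/3) + C3*airybi(6^(2/3)*c/3), c)


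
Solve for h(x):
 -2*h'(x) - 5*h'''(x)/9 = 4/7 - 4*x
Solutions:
 h(x) = C1 + C2*sin(3*sqrt(10)*x/5) + C3*cos(3*sqrt(10)*x/5) + x^2 - 2*x/7


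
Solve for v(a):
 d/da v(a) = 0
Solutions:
 v(a) = C1


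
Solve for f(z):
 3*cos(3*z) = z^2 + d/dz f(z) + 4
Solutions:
 f(z) = C1 - z^3/3 - 4*z + sin(3*z)


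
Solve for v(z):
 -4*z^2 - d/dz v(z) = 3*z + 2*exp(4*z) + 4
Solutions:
 v(z) = C1 - 4*z^3/3 - 3*z^2/2 - 4*z - exp(4*z)/2


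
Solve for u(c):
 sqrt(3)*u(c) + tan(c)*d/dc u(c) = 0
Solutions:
 u(c) = C1/sin(c)^(sqrt(3))


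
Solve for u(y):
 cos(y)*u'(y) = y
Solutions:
 u(y) = C1 + Integral(y/cos(y), y)


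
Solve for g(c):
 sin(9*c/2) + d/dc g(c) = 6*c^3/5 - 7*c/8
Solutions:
 g(c) = C1 + 3*c^4/10 - 7*c^2/16 + 2*cos(9*c/2)/9


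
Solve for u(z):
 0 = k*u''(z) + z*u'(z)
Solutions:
 u(z) = C1 + C2*sqrt(k)*erf(sqrt(2)*z*sqrt(1/k)/2)


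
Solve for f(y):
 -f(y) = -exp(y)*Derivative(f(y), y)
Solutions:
 f(y) = C1*exp(-exp(-y))


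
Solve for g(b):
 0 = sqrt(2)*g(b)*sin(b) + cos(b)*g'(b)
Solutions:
 g(b) = C1*cos(b)^(sqrt(2))


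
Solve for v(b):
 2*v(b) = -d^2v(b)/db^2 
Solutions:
 v(b) = C1*sin(sqrt(2)*b) + C2*cos(sqrt(2)*b)


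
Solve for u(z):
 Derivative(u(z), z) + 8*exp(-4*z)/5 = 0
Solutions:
 u(z) = C1 + 2*exp(-4*z)/5


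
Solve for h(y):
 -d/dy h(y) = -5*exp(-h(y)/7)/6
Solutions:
 h(y) = 7*log(C1 + 5*y/42)


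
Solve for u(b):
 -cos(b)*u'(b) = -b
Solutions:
 u(b) = C1 + Integral(b/cos(b), b)


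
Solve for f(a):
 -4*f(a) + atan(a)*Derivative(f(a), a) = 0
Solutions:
 f(a) = C1*exp(4*Integral(1/atan(a), a))


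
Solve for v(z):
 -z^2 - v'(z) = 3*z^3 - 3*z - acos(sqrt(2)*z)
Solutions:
 v(z) = C1 - 3*z^4/4 - z^3/3 + 3*z^2/2 + z*acos(sqrt(2)*z) - sqrt(2)*sqrt(1 - 2*z^2)/2


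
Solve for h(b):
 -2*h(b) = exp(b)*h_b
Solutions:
 h(b) = C1*exp(2*exp(-b))


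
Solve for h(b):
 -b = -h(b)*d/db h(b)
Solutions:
 h(b) = -sqrt(C1 + b^2)
 h(b) = sqrt(C1 + b^2)


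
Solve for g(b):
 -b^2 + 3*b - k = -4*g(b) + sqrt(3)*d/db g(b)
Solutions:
 g(b) = C1*exp(4*sqrt(3)*b/3) + b^2/4 - 3*b/4 + sqrt(3)*b/8 + k/4 - 3*sqrt(3)/16 + 3/32


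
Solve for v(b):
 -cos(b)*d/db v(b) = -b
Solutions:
 v(b) = C1 + Integral(b/cos(b), b)


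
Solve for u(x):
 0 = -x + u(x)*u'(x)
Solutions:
 u(x) = -sqrt(C1 + x^2)
 u(x) = sqrt(C1 + x^2)


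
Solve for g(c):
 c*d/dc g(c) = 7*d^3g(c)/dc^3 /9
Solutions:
 g(c) = C1 + Integral(C2*airyai(21^(2/3)*c/7) + C3*airybi(21^(2/3)*c/7), c)


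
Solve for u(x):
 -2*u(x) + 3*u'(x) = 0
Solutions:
 u(x) = C1*exp(2*x/3)


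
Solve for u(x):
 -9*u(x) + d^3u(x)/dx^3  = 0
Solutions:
 u(x) = C3*exp(3^(2/3)*x) + (C1*sin(3*3^(1/6)*x/2) + C2*cos(3*3^(1/6)*x/2))*exp(-3^(2/3)*x/2)
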